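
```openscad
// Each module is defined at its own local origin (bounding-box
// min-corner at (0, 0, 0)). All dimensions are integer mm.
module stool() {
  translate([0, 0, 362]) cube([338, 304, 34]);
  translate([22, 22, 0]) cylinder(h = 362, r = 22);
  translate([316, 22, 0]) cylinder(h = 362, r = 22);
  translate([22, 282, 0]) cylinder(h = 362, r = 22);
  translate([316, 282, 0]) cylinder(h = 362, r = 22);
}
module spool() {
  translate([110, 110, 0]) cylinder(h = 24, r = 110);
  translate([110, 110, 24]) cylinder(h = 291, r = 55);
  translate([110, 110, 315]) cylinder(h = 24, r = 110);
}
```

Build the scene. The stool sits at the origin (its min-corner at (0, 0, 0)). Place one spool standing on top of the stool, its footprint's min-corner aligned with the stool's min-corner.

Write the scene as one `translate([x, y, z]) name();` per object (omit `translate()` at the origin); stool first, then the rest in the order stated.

stool();
translate([0, 0, 396]) spool();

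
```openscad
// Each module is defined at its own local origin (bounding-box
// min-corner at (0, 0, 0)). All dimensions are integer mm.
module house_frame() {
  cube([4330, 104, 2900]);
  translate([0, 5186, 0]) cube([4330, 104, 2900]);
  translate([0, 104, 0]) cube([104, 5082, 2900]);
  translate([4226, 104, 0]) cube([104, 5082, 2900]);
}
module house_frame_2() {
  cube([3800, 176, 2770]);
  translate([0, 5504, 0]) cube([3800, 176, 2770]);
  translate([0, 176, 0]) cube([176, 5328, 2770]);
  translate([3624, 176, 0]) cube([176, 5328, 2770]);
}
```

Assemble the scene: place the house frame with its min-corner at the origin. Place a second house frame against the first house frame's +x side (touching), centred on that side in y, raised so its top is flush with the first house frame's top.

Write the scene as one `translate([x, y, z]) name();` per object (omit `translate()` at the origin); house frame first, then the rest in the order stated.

house_frame();
translate([4330, -195, 130]) house_frame_2();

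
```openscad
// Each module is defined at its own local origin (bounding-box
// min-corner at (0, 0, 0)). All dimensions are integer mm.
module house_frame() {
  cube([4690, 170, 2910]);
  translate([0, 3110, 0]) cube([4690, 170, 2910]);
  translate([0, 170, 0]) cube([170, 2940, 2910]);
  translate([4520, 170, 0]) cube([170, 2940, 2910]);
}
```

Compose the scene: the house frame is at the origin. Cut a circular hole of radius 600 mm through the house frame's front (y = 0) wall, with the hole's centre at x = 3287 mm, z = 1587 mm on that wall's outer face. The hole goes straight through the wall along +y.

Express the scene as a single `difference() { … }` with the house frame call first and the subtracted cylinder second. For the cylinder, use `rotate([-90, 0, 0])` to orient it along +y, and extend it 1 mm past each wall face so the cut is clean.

difference() {
  house_frame();
  translate([3287, -1, 1587]) rotate([-90, 0, 0]) cylinder(h = 172, r = 600);
}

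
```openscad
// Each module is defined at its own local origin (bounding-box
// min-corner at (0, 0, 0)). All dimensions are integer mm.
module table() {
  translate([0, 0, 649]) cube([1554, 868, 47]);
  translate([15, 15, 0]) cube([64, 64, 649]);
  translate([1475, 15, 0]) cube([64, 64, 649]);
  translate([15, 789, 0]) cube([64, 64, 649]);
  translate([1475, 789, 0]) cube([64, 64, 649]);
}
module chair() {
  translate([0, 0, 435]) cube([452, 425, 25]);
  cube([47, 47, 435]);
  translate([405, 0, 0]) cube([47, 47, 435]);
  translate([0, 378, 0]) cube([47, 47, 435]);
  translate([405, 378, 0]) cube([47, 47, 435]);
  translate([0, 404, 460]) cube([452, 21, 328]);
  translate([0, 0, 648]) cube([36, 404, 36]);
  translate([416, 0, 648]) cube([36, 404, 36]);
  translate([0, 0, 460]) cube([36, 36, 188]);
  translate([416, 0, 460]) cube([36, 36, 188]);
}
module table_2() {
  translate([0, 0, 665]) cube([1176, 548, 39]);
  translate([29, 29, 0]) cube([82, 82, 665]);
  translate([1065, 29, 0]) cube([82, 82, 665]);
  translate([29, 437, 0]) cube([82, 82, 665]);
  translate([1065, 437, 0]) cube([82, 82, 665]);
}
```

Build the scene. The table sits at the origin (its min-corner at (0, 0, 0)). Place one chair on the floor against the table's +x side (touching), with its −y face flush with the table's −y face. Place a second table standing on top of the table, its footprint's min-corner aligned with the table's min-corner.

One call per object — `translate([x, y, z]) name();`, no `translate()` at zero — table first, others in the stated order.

table();
translate([1554, 0, 0]) chair();
translate([0, 0, 696]) table_2();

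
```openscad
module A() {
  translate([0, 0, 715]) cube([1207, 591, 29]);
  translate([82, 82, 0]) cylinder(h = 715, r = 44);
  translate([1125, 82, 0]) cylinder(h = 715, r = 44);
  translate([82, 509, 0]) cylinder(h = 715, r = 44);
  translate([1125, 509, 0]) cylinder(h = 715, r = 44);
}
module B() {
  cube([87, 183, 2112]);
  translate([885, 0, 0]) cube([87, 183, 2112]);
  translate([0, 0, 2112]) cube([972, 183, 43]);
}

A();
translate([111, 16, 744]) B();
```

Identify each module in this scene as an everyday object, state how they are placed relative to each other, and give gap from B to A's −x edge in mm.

A is a table. B is a door frame. The door frame is on top of the table. The gap from the door frame to the table's −x edge is 111 mm.

The door frame's min-x is at 111; the table's min-x is 0; gap = 111 mm.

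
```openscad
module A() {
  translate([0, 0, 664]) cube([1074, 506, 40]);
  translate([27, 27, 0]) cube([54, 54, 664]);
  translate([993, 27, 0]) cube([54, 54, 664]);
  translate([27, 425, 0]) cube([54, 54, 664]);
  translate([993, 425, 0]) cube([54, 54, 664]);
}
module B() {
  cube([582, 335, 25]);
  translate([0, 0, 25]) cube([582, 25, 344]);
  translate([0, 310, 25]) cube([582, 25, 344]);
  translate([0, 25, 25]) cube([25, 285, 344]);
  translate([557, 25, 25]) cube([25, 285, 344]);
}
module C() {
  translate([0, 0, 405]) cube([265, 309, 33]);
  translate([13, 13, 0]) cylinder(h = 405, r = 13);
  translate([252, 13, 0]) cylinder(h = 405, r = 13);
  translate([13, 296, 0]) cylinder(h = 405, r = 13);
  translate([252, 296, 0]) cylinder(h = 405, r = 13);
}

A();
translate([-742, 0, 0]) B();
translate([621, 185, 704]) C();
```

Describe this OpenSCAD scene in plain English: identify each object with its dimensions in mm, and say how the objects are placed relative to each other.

A is a rectangular dining table. The top is 1074×506×40 mm with its upper surface at z = 704 mm. It stands on four 54×54 mm square legs, each inset 27 mm from the nearest pair of top edges, running from the floor to the underside of the top.

B is an open storage box with external size 582×335×369 mm and wall thickness 25 mm (the base is also 25 mm thick). The base covers the whole footprint; the four walls stand on the base, with the y-facing walls full-width and the x-facing walls fitting between their inner faces.

C is a simple wooden stool: a rectangular seat 265 mm (x) by 309 mm (y), 33 mm thick, top face at z = 438 mm, on four round legs, each 26 mm in diameter. The legs rest on z = 0, each leg's axis is inset half a diameter from the nearest pair of seat edges (so the leg's bounding box is flush with the corner).

The open box is on the floor beside the table on its −x side. The stool is on top of the table.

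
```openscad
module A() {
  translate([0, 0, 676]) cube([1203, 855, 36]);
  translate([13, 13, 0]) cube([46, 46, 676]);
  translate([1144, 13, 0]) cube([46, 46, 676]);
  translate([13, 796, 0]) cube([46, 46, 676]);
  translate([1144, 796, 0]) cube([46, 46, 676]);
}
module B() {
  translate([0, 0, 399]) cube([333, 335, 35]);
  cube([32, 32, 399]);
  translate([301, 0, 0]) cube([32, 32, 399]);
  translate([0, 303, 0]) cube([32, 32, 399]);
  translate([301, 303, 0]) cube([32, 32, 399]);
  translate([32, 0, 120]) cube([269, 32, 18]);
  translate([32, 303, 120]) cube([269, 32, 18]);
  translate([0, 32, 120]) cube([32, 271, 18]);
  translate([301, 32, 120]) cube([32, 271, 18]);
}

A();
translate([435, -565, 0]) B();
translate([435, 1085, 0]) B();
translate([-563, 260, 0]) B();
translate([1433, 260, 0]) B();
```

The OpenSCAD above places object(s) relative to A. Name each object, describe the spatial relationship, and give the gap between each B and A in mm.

A is a table. B is a stool. Four stools sit around the table at the −y, +y, −x, +x sides. The gap between each stool and the table is 230 mm.

Each stool's nearest face is 230 mm from the table's bounding box.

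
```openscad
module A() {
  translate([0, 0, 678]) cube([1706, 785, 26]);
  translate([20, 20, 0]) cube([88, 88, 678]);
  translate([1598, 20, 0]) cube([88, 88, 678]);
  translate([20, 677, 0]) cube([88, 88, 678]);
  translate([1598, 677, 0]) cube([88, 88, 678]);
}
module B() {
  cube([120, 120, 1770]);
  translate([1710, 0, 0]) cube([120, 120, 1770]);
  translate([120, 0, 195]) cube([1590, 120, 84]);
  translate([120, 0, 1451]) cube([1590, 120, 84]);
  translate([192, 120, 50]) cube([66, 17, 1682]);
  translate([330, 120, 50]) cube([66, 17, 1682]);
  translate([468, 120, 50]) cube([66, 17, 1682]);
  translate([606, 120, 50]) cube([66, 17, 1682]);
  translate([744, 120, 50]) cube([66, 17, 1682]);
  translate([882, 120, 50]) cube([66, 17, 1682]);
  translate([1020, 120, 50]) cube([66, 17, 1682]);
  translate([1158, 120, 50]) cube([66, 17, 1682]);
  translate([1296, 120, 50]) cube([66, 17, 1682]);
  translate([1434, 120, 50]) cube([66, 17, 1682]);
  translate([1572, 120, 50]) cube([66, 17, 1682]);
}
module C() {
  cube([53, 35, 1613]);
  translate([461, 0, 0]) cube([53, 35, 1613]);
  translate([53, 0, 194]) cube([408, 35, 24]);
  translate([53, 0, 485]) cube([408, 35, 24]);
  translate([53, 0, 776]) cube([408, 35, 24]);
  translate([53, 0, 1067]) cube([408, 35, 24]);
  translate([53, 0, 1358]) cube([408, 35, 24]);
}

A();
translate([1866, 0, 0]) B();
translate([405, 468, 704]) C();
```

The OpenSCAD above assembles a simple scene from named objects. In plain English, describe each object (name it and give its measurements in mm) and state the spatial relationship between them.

A is a rectangular dining table. The top is 1706×785×26 mm with its upper surface at z = 704 mm. It stands on four 88×88 mm square legs, each inset 20 mm from the nearest pair of top edges, running from the floor to the underside of the top.

B is a fence section. Two 120×120 mm posts, 1770 mm tall, stand on the floor with a clear span of 1590 mm between their inner faces. Two horizontal rails of 120×84 mm section span the gap between the posts with their undersides at z = 195 mm and z = 1451 mm, flush with the posts' −y face. 11 pickets, each 66 mm wide, 17 mm thick and 1682 mm tall, are fixed to the +y face of the rails with their bottoms at z = 50 mm, evenly spaced across the span with equal gaps (rounded down to the nearest mm) at the −x end and between each pair — any rounding remainder accumulates at the +x end.

C is a straight ladder. Two 53×35 mm vertical rails, 1613 mm tall, stand 514 mm apart (outside-to-outside) with their front faces coplanar on the −y side. 5 rungs, each 35 mm deep and 24 mm tall, span between the inner faces of the rails, front faces flush with the rails. The lowest rung's underside is at z = 194 mm and rungs are spaced 291 mm apart (underside to underside).

The fence section is on the floor beside the table on its +x side. The ladder is on top of the table.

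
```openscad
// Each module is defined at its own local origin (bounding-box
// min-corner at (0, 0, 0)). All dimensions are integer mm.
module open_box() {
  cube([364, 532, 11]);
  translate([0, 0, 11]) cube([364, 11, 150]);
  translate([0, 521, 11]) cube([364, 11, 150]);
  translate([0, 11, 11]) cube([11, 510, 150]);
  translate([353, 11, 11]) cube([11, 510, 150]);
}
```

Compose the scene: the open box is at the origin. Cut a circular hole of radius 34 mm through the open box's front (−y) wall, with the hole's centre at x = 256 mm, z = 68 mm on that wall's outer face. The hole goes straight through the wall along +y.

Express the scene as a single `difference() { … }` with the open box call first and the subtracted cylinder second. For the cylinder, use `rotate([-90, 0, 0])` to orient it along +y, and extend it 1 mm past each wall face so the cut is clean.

difference() {
  open_box();
  translate([256, -1, 68]) rotate([-90, 0, 0]) cylinder(h = 13, r = 34);
}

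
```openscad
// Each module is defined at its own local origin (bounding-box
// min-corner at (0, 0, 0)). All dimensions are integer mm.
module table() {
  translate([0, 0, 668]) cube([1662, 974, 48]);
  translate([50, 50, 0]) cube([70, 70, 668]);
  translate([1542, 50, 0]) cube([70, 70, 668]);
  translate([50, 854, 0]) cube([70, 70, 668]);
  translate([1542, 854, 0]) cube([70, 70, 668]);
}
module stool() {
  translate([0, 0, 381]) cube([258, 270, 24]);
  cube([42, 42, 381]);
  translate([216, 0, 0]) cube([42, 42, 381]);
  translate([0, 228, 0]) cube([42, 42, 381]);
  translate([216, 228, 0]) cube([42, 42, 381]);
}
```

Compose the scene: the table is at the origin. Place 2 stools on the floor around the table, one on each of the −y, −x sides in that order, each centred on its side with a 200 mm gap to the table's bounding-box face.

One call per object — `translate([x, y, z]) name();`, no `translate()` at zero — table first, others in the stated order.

table();
translate([702, -470, 0]) stool();
translate([-458, 352, 0]) stool();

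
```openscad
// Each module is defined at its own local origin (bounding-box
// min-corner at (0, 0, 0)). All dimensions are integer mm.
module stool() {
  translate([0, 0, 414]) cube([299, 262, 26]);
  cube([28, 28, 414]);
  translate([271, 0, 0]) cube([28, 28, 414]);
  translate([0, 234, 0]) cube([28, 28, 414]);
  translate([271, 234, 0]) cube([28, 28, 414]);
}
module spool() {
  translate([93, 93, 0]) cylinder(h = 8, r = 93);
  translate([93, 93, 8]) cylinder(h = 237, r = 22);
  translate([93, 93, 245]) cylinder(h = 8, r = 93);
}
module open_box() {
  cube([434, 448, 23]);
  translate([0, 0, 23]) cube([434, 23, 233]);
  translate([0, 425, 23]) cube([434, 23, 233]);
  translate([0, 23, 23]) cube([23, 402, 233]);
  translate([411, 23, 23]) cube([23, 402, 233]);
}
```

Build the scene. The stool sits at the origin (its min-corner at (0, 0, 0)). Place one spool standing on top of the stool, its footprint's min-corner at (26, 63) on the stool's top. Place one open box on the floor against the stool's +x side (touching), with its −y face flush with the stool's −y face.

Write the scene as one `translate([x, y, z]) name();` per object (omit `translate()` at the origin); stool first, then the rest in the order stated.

stool();
translate([26, 63, 440]) spool();
translate([299, 0, 0]) open_box();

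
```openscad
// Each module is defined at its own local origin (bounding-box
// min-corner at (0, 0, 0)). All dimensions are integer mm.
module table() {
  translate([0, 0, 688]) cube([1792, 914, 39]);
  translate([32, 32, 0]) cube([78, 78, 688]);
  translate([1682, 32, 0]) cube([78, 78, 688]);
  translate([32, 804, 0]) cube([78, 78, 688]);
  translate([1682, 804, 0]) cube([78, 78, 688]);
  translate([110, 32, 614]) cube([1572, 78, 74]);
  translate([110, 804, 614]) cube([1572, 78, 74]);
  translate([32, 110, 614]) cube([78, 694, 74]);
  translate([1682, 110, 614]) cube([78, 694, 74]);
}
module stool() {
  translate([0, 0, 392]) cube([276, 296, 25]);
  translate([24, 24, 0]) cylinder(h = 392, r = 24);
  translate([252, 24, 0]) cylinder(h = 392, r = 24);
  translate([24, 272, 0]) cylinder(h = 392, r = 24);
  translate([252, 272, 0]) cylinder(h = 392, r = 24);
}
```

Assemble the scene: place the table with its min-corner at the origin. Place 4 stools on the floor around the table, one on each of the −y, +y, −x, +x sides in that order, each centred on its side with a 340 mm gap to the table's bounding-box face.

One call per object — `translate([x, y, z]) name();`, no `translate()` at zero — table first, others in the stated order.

table();
translate([758, -636, 0]) stool();
translate([758, 1254, 0]) stool();
translate([-616, 309, 0]) stool();
translate([2132, 309, 0]) stool();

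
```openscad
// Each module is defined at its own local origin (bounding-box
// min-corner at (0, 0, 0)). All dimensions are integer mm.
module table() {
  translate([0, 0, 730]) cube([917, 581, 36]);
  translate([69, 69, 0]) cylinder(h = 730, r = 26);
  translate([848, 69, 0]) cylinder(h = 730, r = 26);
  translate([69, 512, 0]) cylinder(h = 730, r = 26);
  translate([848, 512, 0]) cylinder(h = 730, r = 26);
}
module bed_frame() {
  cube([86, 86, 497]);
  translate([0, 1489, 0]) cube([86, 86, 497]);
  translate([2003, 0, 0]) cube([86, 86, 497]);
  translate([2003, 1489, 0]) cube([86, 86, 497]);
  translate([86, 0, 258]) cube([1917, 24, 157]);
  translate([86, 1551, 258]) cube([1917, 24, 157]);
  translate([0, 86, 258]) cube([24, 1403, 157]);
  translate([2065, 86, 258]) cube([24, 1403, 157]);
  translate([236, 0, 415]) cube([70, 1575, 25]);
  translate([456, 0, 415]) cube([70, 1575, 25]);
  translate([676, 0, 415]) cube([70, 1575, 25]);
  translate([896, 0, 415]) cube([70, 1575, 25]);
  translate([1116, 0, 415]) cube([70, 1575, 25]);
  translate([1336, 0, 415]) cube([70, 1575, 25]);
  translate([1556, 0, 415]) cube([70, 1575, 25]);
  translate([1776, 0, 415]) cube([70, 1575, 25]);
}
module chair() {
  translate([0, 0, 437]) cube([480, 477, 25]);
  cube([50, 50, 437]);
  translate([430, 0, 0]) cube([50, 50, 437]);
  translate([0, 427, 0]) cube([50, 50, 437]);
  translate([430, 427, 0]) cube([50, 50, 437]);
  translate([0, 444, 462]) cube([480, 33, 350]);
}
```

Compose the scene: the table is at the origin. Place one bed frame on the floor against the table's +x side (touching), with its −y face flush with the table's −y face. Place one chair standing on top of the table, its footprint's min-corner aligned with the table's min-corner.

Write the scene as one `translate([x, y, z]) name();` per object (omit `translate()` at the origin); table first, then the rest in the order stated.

table();
translate([917, 0, 0]) bed_frame();
translate([0, 0, 766]) chair();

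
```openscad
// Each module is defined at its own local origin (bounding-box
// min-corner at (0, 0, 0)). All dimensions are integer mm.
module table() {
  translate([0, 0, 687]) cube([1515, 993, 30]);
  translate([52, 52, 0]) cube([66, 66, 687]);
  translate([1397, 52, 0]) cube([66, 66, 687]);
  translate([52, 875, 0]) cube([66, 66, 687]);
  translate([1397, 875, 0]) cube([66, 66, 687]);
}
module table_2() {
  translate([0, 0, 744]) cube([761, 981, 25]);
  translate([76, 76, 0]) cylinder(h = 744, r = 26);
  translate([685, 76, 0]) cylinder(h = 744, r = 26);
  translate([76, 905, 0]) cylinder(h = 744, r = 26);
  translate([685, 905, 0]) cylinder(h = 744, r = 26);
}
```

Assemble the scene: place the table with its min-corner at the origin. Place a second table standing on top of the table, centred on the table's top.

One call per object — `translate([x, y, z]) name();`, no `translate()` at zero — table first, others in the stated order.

table();
translate([377, 6, 717]) table_2();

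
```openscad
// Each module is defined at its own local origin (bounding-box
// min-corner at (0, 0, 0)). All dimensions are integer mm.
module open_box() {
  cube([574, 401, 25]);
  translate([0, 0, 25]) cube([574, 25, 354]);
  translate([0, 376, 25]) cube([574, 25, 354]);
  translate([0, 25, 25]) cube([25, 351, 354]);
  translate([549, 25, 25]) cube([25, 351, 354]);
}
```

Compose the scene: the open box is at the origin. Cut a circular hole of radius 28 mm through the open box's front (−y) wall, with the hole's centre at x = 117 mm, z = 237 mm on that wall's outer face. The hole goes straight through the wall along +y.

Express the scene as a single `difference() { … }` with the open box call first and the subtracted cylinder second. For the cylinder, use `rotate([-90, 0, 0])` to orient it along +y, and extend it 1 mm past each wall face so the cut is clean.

difference() {
  open_box();
  translate([117, -1, 237]) rotate([-90, 0, 0]) cylinder(h = 27, r = 28);
}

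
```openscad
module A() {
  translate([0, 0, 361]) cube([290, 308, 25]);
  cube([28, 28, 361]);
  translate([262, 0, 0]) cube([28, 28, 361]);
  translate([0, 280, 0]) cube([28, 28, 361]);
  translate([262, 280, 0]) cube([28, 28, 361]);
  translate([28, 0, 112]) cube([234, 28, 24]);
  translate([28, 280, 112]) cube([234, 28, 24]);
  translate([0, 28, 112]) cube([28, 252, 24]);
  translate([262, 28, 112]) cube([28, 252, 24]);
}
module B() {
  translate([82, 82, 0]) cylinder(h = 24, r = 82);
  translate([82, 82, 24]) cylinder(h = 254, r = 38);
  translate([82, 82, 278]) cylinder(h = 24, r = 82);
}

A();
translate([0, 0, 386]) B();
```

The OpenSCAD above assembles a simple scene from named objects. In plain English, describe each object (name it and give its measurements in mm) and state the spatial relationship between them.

A is a four-legged stool. The seat is 290×308 mm, 25 mm thick, top at z = 386 mm. It stands on four square legs, each 28×28 mm in cross-section, from z = 0 to the seat underside, each flush with a corner of the seat. Four stretchers, 28 mm wide and 24 mm tall, connect adjacent legs with their undersides at z = 112 mm, each running between the inner faces of the legs it joins and aligned with the legs' outer faces on the other axis.

B is a spool: two coaxial disc flanges of radius 82 mm and thickness 24 mm, joined by a core cylinder of radius 38 mm and height 254 mm. The lower flange rests on z = 0 and the three cylinders share a vertical axis.

The spool is on top of the stool.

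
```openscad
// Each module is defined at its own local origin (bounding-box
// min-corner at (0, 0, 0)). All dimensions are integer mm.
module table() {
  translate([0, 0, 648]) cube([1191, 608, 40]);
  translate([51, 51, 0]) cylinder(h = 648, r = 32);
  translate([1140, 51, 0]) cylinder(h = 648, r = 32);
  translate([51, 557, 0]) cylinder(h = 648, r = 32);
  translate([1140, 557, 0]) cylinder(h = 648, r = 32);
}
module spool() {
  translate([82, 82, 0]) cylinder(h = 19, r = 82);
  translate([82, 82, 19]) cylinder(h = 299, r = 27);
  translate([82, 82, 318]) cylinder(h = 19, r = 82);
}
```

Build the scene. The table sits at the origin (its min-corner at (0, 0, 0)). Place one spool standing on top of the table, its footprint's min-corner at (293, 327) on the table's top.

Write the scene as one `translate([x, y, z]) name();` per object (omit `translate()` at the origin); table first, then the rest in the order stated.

table();
translate([293, 327, 688]) spool();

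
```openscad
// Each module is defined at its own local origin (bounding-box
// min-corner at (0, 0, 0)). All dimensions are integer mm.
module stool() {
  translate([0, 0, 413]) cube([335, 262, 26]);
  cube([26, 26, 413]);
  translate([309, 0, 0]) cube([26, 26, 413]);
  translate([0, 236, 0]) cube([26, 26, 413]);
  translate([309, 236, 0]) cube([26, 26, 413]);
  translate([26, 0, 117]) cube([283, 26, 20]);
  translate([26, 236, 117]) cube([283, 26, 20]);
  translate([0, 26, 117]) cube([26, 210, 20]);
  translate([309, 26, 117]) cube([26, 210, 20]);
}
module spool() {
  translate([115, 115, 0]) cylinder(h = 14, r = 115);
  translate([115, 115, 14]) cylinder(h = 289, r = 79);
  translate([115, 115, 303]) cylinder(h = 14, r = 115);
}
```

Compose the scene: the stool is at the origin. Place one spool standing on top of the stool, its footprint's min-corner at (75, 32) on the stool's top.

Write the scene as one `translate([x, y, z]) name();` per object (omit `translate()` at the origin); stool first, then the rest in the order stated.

stool();
translate([75, 32, 439]) spool();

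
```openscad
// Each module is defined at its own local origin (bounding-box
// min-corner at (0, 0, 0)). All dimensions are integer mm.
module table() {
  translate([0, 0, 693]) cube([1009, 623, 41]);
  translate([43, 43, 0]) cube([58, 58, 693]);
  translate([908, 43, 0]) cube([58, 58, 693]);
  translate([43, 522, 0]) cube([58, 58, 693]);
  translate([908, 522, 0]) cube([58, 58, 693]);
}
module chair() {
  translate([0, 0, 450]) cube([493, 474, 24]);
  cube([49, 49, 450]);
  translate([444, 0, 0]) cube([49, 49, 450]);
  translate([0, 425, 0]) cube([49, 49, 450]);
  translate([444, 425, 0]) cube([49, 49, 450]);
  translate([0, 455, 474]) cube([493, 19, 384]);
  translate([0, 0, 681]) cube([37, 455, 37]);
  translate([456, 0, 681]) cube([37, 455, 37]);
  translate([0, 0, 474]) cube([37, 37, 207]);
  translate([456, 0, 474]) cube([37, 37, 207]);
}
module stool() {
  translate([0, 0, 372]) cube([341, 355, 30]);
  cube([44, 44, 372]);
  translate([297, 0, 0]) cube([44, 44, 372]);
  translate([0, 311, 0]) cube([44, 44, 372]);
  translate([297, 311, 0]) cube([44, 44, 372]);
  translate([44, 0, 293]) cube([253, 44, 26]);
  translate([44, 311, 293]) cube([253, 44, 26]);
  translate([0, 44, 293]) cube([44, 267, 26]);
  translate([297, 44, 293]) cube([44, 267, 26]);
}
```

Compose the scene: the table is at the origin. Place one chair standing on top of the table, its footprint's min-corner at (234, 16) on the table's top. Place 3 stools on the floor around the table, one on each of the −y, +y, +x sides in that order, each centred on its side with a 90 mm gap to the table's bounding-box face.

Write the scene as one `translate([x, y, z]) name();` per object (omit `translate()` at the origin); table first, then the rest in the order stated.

table();
translate([234, 16, 734]) chair();
translate([334, -445, 0]) stool();
translate([334, 713, 0]) stool();
translate([1099, 134, 0]) stool();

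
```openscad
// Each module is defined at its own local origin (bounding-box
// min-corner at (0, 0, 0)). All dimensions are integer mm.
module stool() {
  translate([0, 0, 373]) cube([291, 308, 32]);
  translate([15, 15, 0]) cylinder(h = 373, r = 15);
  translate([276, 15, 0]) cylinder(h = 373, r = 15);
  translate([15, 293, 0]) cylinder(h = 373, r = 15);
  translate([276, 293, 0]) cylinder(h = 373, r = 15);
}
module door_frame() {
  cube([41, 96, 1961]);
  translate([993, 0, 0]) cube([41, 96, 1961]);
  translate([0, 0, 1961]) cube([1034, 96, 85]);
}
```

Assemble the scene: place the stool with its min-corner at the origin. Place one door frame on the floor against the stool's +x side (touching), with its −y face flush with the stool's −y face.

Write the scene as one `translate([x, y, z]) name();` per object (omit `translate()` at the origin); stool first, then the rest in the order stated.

stool();
translate([291, 0, 0]) door_frame();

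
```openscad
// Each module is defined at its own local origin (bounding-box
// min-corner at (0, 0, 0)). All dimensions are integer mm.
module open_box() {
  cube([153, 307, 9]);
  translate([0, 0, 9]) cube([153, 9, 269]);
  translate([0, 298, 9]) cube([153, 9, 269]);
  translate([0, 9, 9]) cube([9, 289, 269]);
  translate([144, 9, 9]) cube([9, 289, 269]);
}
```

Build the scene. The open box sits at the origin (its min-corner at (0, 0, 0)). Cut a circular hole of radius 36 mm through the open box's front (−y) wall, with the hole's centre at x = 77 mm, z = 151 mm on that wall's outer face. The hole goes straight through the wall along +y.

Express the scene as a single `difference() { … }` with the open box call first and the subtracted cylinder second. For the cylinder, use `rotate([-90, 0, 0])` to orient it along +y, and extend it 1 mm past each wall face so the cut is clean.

difference() {
  open_box();
  translate([77, -1, 151]) rotate([-90, 0, 0]) cylinder(h = 11, r = 36);
}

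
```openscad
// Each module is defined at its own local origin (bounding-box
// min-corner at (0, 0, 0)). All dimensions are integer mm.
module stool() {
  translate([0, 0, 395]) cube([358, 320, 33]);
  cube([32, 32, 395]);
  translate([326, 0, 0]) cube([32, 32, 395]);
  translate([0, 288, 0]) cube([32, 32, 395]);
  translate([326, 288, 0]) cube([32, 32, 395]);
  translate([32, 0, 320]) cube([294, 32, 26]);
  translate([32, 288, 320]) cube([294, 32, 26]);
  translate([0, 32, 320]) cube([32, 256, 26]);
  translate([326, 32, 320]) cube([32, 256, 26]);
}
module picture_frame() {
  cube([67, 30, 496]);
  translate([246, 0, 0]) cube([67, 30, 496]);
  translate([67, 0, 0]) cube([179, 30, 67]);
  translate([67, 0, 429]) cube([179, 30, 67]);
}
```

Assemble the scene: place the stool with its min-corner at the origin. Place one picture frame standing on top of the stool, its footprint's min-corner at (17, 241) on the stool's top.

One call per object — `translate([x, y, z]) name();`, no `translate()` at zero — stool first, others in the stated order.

stool();
translate([17, 241, 428]) picture_frame();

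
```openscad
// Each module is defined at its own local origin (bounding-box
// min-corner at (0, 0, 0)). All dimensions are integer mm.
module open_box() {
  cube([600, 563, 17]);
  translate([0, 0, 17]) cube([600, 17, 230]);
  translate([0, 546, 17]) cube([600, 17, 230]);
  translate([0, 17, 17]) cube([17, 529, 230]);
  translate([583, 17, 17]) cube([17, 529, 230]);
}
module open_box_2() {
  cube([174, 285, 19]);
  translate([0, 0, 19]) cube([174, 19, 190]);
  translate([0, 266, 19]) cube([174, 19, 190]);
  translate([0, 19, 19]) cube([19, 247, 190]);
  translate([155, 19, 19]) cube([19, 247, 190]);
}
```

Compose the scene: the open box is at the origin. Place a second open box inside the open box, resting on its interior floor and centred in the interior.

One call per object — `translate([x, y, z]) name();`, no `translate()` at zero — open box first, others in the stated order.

open_box();
translate([213, 139, 17]) open_box_2();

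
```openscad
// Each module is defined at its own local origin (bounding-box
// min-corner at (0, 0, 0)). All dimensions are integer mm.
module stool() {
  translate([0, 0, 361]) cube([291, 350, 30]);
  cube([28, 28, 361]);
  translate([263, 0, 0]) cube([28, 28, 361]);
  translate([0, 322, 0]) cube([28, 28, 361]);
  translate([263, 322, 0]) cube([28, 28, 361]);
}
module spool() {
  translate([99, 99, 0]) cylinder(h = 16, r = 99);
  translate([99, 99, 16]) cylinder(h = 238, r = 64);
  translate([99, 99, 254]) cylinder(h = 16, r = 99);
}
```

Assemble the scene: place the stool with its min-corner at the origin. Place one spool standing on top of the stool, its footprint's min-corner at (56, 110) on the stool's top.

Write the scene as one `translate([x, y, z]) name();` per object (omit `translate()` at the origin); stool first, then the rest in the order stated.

stool();
translate([56, 110, 391]) spool();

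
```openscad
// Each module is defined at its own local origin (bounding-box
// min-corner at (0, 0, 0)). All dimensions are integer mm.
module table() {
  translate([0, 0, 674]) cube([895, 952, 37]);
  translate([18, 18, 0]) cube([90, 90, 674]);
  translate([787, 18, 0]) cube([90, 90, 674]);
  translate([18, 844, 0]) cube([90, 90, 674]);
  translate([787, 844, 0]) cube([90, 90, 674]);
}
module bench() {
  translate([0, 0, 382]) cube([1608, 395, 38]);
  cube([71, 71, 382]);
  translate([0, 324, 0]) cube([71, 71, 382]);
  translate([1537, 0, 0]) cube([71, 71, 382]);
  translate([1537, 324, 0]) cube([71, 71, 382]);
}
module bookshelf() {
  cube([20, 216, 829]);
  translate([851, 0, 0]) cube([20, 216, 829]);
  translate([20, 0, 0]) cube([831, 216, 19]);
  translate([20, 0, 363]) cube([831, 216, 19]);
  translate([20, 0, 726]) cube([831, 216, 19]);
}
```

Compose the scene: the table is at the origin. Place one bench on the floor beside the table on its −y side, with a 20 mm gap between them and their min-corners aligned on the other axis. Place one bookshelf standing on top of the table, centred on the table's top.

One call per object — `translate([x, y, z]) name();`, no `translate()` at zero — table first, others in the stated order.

table();
translate([0, -415, 0]) bench();
translate([12, 368, 711]) bookshelf();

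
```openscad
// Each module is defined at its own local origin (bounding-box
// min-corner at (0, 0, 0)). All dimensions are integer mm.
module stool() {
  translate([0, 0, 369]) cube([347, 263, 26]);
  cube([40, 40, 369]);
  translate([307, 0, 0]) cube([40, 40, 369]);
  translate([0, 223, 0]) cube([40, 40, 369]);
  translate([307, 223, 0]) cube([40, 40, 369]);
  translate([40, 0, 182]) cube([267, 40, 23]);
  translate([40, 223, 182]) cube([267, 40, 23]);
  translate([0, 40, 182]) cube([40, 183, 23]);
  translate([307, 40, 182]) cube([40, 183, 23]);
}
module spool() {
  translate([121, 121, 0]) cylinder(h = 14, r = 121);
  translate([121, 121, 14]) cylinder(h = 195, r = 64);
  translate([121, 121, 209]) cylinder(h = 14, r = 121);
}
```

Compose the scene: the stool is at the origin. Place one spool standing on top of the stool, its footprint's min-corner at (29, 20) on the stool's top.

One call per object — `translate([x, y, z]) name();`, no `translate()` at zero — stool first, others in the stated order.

stool();
translate([29, 20, 395]) spool();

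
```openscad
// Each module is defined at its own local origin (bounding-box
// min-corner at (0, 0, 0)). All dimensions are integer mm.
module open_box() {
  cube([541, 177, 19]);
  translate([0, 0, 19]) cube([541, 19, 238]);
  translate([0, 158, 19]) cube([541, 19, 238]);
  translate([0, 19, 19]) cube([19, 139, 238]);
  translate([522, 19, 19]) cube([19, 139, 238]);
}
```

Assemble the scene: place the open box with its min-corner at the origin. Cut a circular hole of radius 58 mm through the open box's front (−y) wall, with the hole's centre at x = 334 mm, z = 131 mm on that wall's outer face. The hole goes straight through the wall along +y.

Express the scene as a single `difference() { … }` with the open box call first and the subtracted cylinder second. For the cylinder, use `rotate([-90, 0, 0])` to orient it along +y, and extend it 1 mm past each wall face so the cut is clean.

difference() {
  open_box();
  translate([334, -1, 131]) rotate([-90, 0, 0]) cylinder(h = 21, r = 58);
}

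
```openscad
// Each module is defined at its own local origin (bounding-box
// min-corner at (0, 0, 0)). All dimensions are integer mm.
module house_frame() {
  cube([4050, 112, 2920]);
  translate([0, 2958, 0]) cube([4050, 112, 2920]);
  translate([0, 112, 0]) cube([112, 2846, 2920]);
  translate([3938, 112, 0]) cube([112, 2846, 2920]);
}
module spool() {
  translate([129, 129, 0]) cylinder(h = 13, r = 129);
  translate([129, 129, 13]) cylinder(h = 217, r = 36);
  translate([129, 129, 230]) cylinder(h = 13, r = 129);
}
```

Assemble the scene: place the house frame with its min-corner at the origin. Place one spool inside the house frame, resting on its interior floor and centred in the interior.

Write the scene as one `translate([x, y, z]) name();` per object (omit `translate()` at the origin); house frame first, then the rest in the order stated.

house_frame();
translate([1896, 1406, 0]) spool();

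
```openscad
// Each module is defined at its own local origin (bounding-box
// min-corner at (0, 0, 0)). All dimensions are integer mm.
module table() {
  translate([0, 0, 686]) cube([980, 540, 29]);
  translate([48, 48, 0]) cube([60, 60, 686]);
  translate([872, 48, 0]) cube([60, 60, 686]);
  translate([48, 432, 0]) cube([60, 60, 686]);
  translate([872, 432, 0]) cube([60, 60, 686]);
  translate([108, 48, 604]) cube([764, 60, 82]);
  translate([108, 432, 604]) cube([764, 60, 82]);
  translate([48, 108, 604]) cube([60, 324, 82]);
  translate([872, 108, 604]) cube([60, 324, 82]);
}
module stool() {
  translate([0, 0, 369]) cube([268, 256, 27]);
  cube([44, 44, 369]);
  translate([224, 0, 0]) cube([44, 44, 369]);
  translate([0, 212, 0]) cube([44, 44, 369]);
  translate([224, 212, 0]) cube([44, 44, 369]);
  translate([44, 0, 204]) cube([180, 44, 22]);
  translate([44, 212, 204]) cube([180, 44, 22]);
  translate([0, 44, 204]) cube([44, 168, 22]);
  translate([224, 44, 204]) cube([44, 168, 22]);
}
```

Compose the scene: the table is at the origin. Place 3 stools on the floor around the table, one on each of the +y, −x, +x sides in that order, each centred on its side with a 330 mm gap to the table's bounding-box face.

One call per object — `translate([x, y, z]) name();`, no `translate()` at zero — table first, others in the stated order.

table();
translate([356, 870, 0]) stool();
translate([-598, 142, 0]) stool();
translate([1310, 142, 0]) stool();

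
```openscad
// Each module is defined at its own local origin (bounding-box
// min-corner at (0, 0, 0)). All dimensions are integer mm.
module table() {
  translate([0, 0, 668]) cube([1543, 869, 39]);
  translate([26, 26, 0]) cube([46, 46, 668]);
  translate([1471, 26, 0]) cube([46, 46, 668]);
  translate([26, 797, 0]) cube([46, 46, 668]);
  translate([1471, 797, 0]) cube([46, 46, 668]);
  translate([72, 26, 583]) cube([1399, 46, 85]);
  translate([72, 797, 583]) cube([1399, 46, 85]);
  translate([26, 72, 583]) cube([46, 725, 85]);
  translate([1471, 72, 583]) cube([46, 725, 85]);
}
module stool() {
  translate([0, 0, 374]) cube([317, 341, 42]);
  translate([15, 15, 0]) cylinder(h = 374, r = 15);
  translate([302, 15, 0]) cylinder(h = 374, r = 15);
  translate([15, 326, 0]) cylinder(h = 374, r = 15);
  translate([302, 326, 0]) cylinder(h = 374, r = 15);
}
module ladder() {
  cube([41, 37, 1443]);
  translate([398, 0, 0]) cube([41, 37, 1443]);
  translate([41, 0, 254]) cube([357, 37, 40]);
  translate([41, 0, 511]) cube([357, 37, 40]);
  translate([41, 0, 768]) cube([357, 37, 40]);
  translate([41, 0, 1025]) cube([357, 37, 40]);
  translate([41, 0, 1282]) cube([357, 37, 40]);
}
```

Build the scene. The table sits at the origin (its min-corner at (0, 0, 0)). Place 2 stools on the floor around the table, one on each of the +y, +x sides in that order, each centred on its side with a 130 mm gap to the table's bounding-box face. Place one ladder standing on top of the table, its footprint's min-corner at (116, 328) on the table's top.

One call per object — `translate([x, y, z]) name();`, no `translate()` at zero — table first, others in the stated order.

table();
translate([613, 999, 0]) stool();
translate([1673, 264, 0]) stool();
translate([116, 328, 707]) ladder();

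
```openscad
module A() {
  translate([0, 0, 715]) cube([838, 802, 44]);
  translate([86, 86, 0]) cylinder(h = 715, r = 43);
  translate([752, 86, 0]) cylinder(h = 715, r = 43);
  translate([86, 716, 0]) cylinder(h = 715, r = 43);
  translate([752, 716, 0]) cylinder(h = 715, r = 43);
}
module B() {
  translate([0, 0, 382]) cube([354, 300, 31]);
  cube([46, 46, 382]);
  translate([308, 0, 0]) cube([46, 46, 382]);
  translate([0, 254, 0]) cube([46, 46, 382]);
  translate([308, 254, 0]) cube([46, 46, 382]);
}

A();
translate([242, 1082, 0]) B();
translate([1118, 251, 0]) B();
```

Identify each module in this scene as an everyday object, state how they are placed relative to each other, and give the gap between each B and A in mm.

A is a table. B is a stool. Two stools sit around the table at the +y, +x sides. The gap between each stool and the table is 280 mm.

Each stool's nearest face is 280 mm from the table's bounding box.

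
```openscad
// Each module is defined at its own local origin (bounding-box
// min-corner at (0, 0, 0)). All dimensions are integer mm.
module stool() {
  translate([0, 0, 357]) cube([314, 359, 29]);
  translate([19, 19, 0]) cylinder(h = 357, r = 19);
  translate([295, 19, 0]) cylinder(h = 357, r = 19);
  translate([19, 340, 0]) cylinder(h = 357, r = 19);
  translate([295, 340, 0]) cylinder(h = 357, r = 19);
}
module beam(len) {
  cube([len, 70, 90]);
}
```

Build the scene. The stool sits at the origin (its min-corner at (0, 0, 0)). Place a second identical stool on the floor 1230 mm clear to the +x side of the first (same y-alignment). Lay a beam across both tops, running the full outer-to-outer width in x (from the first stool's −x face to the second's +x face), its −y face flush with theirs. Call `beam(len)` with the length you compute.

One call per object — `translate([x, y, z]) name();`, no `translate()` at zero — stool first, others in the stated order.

stool();
translate([1544, 0, 0]) stool();
translate([0, 0, 386]) beam(1858);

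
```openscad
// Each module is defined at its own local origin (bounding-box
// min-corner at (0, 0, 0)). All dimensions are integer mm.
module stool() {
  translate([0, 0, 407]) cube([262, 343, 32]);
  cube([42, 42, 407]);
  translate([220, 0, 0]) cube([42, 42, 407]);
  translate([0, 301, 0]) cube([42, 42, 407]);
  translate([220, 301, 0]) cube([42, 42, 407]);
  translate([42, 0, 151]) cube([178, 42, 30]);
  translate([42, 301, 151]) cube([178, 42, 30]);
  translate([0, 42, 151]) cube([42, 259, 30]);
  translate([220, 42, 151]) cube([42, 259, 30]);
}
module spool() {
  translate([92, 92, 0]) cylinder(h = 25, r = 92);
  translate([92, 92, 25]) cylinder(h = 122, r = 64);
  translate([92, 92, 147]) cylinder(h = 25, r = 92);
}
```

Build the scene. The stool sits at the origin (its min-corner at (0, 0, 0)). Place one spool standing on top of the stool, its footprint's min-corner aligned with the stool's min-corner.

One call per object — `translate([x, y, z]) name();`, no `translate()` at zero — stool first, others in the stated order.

stool();
translate([0, 0, 439]) spool();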